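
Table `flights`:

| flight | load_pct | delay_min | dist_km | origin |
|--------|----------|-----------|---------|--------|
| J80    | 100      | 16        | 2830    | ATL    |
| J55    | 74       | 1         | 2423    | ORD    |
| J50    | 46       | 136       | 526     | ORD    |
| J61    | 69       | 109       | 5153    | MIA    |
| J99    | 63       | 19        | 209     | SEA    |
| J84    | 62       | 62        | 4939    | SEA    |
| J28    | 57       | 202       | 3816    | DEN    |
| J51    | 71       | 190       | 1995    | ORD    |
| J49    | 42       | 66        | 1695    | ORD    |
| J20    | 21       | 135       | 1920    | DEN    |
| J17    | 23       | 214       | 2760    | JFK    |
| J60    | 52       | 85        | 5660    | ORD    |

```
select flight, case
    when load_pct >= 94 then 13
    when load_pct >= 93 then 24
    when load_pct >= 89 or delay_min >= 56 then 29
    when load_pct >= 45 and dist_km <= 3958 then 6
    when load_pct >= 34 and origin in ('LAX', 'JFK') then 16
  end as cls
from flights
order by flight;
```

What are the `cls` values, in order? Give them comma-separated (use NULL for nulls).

flight=J17: load_pct >= 89 or delay_min >= 56 → 29
flight=J20: load_pct >= 89 or delay_min >= 56 → 29
flight=J28: load_pct >= 89 or delay_min >= 56 → 29
flight=J49: load_pct >= 89 or delay_min >= 56 → 29
flight=J50: load_pct >= 89 or delay_min >= 56 → 29
flight=J51: load_pct >= 89 or delay_min >= 56 → 29
flight=J55: load_pct >= 45 and dist_km <= 3958 → 6
flight=J60: load_pct >= 89 or delay_min >= 56 → 29
flight=J61: load_pct >= 89 or delay_min >= 56 → 29
flight=J80: load_pct >= 94 → 13
flight=J84: load_pct >= 89 or delay_min >= 56 → 29
flight=J99: load_pct >= 45 and dist_km <= 3958 → 6

29, 29, 29, 29, 29, 29, 6, 29, 29, 13, 29, 6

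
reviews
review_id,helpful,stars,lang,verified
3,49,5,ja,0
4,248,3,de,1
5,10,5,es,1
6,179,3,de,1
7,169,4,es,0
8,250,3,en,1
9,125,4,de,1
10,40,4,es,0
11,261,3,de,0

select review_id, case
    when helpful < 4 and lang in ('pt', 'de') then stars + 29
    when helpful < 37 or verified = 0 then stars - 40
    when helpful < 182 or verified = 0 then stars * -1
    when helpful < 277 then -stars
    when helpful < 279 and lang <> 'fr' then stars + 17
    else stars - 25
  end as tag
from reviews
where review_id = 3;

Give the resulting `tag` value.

review_id = 3: helpful=49, stars=5, lang=ja, verified=0.
helpful < 4 and lang in ('pt', 'de') → false
helpful < 37 or verified = 0 → true → -35

-35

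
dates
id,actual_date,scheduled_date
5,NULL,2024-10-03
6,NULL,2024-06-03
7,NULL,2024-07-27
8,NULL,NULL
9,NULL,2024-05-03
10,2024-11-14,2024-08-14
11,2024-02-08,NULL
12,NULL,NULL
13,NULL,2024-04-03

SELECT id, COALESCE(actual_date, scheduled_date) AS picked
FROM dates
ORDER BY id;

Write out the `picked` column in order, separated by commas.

id=5: actual_date=NULL, scheduled_date=2024-10-03 → 2024-10-03
id=6: actual_date=NULL, scheduled_date=2024-06-03 → 2024-06-03
id=7: actual_date=NULL, scheduled_date=2024-07-27 → 2024-07-27
id=8: actual_date=NULL, scheduled_date=NULL (all NULL) → NULL
id=9: actual_date=NULL, scheduled_date=2024-05-03 → 2024-05-03
id=10: actual_date=2024-11-14 → 2024-11-14
id=11: actual_date=2024-02-08 → 2024-02-08
id=12: actual_date=NULL, scheduled_date=NULL (all NULL) → NULL
id=13: actual_date=NULL, scheduled_date=2024-04-03 → 2024-04-03

2024-10-03, 2024-06-03, 2024-07-27, NULL, 2024-05-03, 2024-11-14, 2024-02-08, NULL, 2024-04-03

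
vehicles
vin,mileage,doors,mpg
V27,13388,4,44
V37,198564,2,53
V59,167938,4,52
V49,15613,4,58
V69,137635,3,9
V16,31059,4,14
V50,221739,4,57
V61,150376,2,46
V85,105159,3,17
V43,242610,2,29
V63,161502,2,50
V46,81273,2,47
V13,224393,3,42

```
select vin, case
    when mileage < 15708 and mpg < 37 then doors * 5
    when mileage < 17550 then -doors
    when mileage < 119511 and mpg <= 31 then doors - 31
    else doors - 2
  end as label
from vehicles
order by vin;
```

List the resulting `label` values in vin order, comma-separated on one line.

1, -27, -4, 0, 0, 0, -4, 2, 2, 0, 0, 1, -28

vin=V13: ELSE → 1
vin=V16: mileage < 119511 and mpg <= 31 → -27
vin=V27: mileage < 17550 → -4
vin=V37: ELSE → 0
vin=V43: ELSE → 0
vin=V46: ELSE → 0
vin=V49: mileage < 17550 → -4
vin=V50: ELSE → 2
vin=V59: ELSE → 2
vin=V61: ELSE → 0
vin=V63: ELSE → 0
vin=V69: ELSE → 1
vin=V85: mileage < 119511 and mpg <= 31 → -28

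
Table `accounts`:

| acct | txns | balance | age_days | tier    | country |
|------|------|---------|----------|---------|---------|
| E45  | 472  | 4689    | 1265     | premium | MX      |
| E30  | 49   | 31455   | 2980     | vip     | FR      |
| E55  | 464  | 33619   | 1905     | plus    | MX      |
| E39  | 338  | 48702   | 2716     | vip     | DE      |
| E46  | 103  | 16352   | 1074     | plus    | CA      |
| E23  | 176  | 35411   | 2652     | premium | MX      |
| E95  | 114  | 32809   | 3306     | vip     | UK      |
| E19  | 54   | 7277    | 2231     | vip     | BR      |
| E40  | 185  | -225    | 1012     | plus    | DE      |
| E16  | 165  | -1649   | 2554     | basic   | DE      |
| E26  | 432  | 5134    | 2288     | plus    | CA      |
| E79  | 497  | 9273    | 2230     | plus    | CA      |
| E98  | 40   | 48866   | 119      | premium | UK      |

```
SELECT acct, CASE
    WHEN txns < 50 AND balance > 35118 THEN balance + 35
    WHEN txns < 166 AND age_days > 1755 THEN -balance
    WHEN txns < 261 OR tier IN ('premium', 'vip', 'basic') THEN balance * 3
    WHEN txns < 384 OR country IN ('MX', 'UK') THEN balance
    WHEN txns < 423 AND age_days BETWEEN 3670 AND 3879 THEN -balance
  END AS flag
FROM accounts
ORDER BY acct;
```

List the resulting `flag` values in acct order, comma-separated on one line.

1649, -7277, 106233, NULL, -31455, 146106, -675, 14067, 49056, 33619, NULL, -32809, 48901

acct=E16: txns < 166 AND age_days > 1755 → 1649
acct=E19: txns < 166 AND age_days > 1755 → -7277
acct=E23: txns < 261 OR tier IN ('premium', 'vip', 'basic') → 106233
acct=E26: (no match → NULL) → NULL
acct=E30: txns < 166 AND age_days > 1755 → -31455
acct=E39: txns < 261 OR tier IN ('premium', 'vip', 'basic') → 146106
acct=E40: txns < 261 OR tier IN ('premium', 'vip', 'basic') → -675
acct=E45: txns < 261 OR tier IN ('premium', 'vip', 'basic') → 14067
acct=E46: txns < 261 OR tier IN ('premium', 'vip', 'basic') → 49056
acct=E55: txns < 384 OR country IN ('MX', 'UK') → 33619
acct=E79: (no match → NULL) → NULL
acct=E95: txns < 166 AND age_days > 1755 → -32809
acct=E98: txns < 50 AND balance > 35118 → 48901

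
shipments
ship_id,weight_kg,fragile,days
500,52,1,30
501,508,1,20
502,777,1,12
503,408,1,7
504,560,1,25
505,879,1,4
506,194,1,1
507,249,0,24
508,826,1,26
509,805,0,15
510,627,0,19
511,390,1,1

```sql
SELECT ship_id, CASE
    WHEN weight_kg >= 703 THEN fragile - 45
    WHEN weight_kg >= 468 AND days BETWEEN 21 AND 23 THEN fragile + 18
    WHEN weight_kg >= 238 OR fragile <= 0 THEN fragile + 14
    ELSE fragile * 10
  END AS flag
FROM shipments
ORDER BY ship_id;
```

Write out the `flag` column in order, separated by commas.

10, 15, -44, 15, 15, -44, 10, 14, -44, -45, 14, 15

ship_id=500: ELSE → 10
ship_id=501: weight_kg >= 238 OR fragile <= 0 → 15
ship_id=502: weight_kg >= 703 → -44
ship_id=503: weight_kg >= 238 OR fragile <= 0 → 15
ship_id=504: weight_kg >= 238 OR fragile <= 0 → 15
ship_id=505: weight_kg >= 703 → -44
ship_id=506: ELSE → 10
ship_id=507: weight_kg >= 238 OR fragile <= 0 → 14
ship_id=508: weight_kg >= 703 → -44
ship_id=509: weight_kg >= 703 → -45
ship_id=510: weight_kg >= 238 OR fragile <= 0 → 14
ship_id=511: weight_kg >= 238 OR fragile <= 0 → 15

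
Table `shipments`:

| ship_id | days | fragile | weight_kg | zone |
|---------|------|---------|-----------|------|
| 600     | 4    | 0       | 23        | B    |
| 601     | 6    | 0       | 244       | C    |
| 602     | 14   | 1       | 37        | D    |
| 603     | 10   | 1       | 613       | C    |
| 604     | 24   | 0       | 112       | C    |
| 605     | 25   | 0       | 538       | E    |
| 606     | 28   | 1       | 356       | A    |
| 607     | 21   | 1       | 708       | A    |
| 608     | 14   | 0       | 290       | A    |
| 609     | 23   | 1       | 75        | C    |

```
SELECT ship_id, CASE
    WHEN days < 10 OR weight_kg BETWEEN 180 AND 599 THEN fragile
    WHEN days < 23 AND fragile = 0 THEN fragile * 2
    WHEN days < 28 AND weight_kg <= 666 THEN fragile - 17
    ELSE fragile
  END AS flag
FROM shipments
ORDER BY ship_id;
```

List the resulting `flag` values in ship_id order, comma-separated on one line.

0, 0, -16, -16, -17, 0, 1, 1, 0, -16

ship_id=600: days < 10 OR weight_kg BETWEEN 180 AND 599 → 0
ship_id=601: days < 10 OR weight_kg BETWEEN 180 AND 599 → 0
ship_id=602: days < 28 AND weight_kg <= 666 → -16
ship_id=603: days < 28 AND weight_kg <= 666 → -16
ship_id=604: days < 28 AND weight_kg <= 666 → -17
ship_id=605: days < 10 OR weight_kg BETWEEN 180 AND 599 → 0
ship_id=606: days < 10 OR weight_kg BETWEEN 180 AND 599 → 1
ship_id=607: ELSE → 1
ship_id=608: days < 10 OR weight_kg BETWEEN 180 AND 599 → 0
ship_id=609: days < 28 AND weight_kg <= 666 → -16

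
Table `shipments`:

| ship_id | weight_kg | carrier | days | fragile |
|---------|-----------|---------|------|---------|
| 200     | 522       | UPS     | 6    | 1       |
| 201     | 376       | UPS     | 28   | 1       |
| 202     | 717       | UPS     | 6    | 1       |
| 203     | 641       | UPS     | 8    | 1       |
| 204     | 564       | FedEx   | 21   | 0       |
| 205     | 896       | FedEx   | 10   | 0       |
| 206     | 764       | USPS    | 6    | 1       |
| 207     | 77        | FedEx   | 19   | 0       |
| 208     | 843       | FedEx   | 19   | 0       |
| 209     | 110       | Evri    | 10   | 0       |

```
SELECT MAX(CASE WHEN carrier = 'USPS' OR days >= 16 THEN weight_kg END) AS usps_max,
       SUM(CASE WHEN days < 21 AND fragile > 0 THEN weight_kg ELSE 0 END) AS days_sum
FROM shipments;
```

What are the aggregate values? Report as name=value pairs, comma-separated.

[usps_max: carrier = 'USPS' OR days >= 16]
ship_id=200: ✗
ship_id=201: ✓ → 376
ship_id=202: ✗
ship_id=203: ✗
ship_id=204: ✓ → 564
ship_id=205: ✗
ship_id=206: ✓ → 764
ship_id=207: ✓ → 77
ship_id=208: ✓ → 843
ship_id=209: ✗
usps_max = MAX(376, 564, 764, 77, 843) = 843
—
[days_sum: days < 21 AND fragile > 0]
ship_id=200: ✓ → 522
ship_id=201: ✗
ship_id=202: ✓ → 717
ship_id=203: ✓ → 641
ship_id=204: ✗
ship_id=205: ✗
ship_id=206: ✓ → 764
ship_id=207: ✗
ship_id=208: ✗
ship_id=209: ✗
days_sum = 522 + 717 + 641 + 764 = 2644

usps_max=843, days_sum=2644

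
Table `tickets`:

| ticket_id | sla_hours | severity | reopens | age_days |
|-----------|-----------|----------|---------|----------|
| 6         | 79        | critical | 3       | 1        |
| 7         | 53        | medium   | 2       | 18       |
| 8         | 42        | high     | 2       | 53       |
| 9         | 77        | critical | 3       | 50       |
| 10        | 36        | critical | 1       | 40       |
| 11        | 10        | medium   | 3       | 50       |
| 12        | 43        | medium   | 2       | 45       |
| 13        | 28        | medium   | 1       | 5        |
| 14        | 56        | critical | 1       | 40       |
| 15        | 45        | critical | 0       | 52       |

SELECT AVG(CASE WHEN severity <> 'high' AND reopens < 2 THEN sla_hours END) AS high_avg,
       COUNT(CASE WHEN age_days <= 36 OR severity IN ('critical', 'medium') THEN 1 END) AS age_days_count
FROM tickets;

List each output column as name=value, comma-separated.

high_avg=41.25, age_days_count=9

[high_avg: severity <> 'high' AND reopens < 2]
ticket_id=6: ✗
ticket_id=7: ✗
ticket_id=8: ✗
ticket_id=9: ✗
ticket_id=10: ✓ → 36
ticket_id=11: ✗
ticket_id=12: ✗
ticket_id=13: ✓ → 28
ticket_id=14: ✓ → 56
ticket_id=15: ✓ → 45
high_avg = (36 + 28 + 56 + 45) / 4 = 41.25
—
[age_days_count: age_days <= 36 OR severity IN ('critical', 'medium')]
ticket_id=6: ✓ → 1
ticket_id=7: ✓ → 1
ticket_id=8: ✗
ticket_id=9: ✓ → 1
ticket_id=10: ✓ → 1
ticket_id=11: ✓ → 1
ticket_id=12: ✓ → 1
ticket_id=13: ✓ → 1
ticket_id=14: ✓ → 1
ticket_id=15: ✓ → 1
age_days_count = COUNT(1, 1, 1, 1, 1, 1, 1, 1, 1) = 9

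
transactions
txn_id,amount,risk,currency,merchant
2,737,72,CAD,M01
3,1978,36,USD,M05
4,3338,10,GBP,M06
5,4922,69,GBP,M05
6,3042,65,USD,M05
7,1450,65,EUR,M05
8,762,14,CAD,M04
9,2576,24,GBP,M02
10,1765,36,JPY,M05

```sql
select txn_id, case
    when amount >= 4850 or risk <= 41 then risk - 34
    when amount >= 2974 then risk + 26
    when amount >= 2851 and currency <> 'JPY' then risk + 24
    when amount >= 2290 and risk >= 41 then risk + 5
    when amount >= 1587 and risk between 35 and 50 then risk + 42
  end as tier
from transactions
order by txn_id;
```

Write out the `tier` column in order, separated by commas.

NULL, 2, -24, 35, 91, NULL, -20, -10, 2

txn_id=2: (no match → NULL) → NULL
txn_id=3: amount >= 4850 or risk <= 41 → 2
txn_id=4: amount >= 4850 or risk <= 41 → -24
txn_id=5: amount >= 4850 or risk <= 41 → 35
txn_id=6: amount >= 2974 → 91
txn_id=7: (no match → NULL) → NULL
txn_id=8: amount >= 4850 or risk <= 41 → -20
txn_id=9: amount >= 4850 or risk <= 41 → -10
txn_id=10: amount >= 4850 or risk <= 41 → 2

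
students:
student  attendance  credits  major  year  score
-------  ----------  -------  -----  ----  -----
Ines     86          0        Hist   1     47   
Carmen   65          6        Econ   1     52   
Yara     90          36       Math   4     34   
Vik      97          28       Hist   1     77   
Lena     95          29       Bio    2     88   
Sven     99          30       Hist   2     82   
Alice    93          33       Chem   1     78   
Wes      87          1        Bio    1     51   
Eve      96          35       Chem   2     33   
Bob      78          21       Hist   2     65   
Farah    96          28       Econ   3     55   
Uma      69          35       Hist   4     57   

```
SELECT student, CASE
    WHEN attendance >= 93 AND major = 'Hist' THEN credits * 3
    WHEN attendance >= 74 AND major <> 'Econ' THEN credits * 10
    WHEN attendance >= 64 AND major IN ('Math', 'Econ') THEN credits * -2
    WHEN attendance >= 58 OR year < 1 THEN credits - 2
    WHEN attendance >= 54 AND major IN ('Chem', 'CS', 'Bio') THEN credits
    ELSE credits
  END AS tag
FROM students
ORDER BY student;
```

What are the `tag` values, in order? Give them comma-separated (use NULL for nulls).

330, 210, -12, 350, -56, 0, 290, 90, 33, 84, 10, 360

student=Alice: attendance >= 74 AND major <> 'Econ' → 330
student=Bob: attendance >= 74 AND major <> 'Econ' → 210
student=Carmen: attendance >= 64 AND major IN ('Math', 'Econ') → -12
student=Eve: attendance >= 74 AND major <> 'Econ' → 350
student=Farah: attendance >= 64 AND major IN ('Math', 'Econ') → -56
student=Ines: attendance >= 74 AND major <> 'Econ' → 0
student=Lena: attendance >= 74 AND major <> 'Econ' → 290
student=Sven: attendance >= 93 AND major = 'Hist' → 90
student=Uma: attendance >= 58 OR year < 1 → 33
student=Vik: attendance >= 93 AND major = 'Hist' → 84
student=Wes: attendance >= 74 AND major <> 'Econ' → 10
student=Yara: attendance >= 74 AND major <> 'Econ' → 360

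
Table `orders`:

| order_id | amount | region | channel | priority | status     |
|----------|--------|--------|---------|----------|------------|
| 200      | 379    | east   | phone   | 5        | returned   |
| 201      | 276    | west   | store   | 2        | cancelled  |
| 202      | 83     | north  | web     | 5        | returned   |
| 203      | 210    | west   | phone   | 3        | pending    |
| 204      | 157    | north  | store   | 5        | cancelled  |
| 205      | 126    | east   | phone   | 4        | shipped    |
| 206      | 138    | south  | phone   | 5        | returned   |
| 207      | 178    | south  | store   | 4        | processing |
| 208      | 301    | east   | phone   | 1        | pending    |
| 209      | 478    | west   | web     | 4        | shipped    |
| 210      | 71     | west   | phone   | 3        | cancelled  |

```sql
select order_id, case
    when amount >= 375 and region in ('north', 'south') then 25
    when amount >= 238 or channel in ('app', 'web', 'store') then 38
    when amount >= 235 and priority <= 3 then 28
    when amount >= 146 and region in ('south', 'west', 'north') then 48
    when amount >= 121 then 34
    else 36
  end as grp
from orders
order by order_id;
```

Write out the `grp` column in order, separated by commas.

order_id=200: amount >= 238 or channel in ('app', 'web', 'store') → 38
order_id=201: amount >= 238 or channel in ('app', 'web', 'store') → 38
order_id=202: amount >= 238 or channel in ('app', 'web', 'store') → 38
order_id=203: amount >= 146 and region in ('south', 'west', 'north') → 48
order_id=204: amount >= 238 or channel in ('app', 'web', 'store') → 38
order_id=205: amount >= 121 → 34
order_id=206: amount >= 121 → 34
order_id=207: amount >= 238 or channel in ('app', 'web', 'store') → 38
order_id=208: amount >= 238 or channel in ('app', 'web', 'store') → 38
order_id=209: amount >= 238 or channel in ('app', 'web', 'store') → 38
order_id=210: ELSE → 36

38, 38, 38, 48, 38, 34, 34, 38, 38, 38, 36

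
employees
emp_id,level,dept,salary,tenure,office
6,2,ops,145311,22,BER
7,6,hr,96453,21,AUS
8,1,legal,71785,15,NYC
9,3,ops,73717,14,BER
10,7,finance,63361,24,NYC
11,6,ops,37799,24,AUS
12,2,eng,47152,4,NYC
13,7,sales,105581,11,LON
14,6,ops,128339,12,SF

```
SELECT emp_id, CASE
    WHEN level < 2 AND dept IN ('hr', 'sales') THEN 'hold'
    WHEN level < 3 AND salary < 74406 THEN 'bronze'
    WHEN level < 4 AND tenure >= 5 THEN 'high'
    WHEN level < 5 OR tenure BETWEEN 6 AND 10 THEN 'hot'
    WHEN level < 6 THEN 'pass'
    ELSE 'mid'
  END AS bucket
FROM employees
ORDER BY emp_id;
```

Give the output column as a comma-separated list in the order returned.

high, mid, bronze, high, mid, mid, bronze, mid, mid

emp_id=6: level < 4 AND tenure >= 5 → high
emp_id=7: ELSE → mid
emp_id=8: level < 3 AND salary < 74406 → bronze
emp_id=9: level < 4 AND tenure >= 5 → high
emp_id=10: ELSE → mid
emp_id=11: ELSE → mid
emp_id=12: level < 3 AND salary < 74406 → bronze
emp_id=13: ELSE → mid
emp_id=14: ELSE → mid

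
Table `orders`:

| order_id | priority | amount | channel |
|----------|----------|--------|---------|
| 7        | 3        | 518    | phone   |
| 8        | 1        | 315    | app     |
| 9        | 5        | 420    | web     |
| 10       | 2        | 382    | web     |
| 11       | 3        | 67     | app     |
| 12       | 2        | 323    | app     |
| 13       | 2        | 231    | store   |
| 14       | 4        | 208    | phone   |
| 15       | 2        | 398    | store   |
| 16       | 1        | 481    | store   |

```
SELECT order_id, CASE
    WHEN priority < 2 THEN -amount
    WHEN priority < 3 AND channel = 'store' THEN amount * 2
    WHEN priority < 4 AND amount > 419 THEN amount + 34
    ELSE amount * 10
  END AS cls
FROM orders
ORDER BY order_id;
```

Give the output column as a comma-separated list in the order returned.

552, -315, 4200, 3820, 670, 3230, 462, 2080, 796, -481

order_id=7: priority < 4 AND amount > 419 → 552
order_id=8: priority < 2 → -315
order_id=9: ELSE → 4200
order_id=10: ELSE → 3820
order_id=11: ELSE → 670
order_id=12: ELSE → 3230
order_id=13: priority < 3 AND channel = 'store' → 462
order_id=14: ELSE → 2080
order_id=15: priority < 3 AND channel = 'store' → 796
order_id=16: priority < 2 → -481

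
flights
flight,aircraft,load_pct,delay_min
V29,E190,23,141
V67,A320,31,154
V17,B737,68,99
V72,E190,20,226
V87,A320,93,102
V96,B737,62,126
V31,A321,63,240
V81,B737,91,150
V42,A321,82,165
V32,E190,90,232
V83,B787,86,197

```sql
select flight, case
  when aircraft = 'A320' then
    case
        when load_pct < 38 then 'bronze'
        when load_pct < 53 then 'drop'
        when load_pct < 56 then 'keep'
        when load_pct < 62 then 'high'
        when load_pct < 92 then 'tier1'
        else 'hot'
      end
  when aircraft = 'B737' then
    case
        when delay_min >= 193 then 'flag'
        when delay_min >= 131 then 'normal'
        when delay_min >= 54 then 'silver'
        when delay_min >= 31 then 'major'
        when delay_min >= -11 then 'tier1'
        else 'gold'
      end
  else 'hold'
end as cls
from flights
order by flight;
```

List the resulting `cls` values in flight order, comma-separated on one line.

flight=V17: aircraft='B737' → inner[delay_min >= 54] → silver
flight=V29: aircraft='E190' → outer ELSE → hold
flight=V31: aircraft='A321' → outer ELSE → hold
flight=V32: aircraft='E190' → outer ELSE → hold
flight=V42: aircraft='A321' → outer ELSE → hold
flight=V67: aircraft='A320' → inner[load_pct < 38] → bronze
flight=V72: aircraft='E190' → outer ELSE → hold
flight=V81: aircraft='B737' → inner[delay_min >= 131] → normal
flight=V83: aircraft='B787' → outer ELSE → hold
flight=V87: aircraft='A320' → inner[ELSE] → hot
flight=V96: aircraft='B737' → inner[delay_min >= 54] → silver

silver, hold, hold, hold, hold, bronze, hold, normal, hold, hot, silver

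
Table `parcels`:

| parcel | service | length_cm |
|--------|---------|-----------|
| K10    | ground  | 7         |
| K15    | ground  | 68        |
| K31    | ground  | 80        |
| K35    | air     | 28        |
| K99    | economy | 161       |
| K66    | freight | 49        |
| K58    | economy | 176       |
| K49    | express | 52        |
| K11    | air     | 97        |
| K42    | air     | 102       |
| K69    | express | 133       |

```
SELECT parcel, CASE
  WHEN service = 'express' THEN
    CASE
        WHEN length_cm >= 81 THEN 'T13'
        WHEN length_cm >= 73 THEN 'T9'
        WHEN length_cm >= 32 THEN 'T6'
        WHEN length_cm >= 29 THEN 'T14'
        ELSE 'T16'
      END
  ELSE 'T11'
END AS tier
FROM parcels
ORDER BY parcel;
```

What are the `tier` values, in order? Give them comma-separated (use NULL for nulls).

T11, T11, T11, T11, T11, T11, T6, T11, T11, T13, T11

parcel=K10: service='ground' → outer ELSE → T11
parcel=K11: service='air' → outer ELSE → T11
parcel=K15: service='ground' → outer ELSE → T11
parcel=K31: service='ground' → outer ELSE → T11
parcel=K35: service='air' → outer ELSE → T11
parcel=K42: service='air' → outer ELSE → T11
parcel=K49: service='express' → inner[length_cm >= 32] → T6
parcel=K58: service='economy' → outer ELSE → T11
parcel=K66: service='freight' → outer ELSE → T11
parcel=K69: service='express' → inner[length_cm >= 81] → T13
parcel=K99: service='economy' → outer ELSE → T11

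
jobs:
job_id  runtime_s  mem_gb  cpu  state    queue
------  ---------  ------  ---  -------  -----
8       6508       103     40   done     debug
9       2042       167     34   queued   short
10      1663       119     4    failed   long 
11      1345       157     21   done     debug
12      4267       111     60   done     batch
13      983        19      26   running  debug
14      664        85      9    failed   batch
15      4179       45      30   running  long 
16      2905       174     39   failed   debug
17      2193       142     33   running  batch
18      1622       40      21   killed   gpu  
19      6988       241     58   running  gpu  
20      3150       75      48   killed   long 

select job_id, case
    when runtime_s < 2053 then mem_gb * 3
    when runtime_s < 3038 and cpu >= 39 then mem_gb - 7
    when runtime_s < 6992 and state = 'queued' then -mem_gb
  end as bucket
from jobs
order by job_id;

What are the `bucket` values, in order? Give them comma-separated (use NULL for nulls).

NULL, 501, 357, 471, NULL, 57, 255, NULL, 167, NULL, 120, NULL, NULL

job_id=8: (no match → NULL) → NULL
job_id=9: runtime_s < 2053 → 501
job_id=10: runtime_s < 2053 → 357
job_id=11: runtime_s < 2053 → 471
job_id=12: (no match → NULL) → NULL
job_id=13: runtime_s < 2053 → 57
job_id=14: runtime_s < 2053 → 255
job_id=15: (no match → NULL) → NULL
job_id=16: runtime_s < 3038 and cpu >= 39 → 167
job_id=17: (no match → NULL) → NULL
job_id=18: runtime_s < 2053 → 120
job_id=19: (no match → NULL) → NULL
job_id=20: (no match → NULL) → NULL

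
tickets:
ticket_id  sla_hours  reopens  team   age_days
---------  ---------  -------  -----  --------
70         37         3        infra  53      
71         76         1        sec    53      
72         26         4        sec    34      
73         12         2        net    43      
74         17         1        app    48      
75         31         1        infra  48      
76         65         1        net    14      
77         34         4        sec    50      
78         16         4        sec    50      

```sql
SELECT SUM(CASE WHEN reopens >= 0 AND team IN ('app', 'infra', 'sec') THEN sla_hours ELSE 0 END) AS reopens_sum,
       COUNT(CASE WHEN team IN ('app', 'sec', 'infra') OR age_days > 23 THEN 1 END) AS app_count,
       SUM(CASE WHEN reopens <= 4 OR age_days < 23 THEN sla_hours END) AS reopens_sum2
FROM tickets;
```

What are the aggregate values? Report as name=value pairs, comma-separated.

[reopens_sum: reopens >= 0 AND team IN ('app', 'infra', 'sec')]
ticket_id=70: ✓ → 37
ticket_id=71: ✓ → 76
ticket_id=72: ✓ → 26
ticket_id=73: ✗
ticket_id=74: ✓ → 17
ticket_id=75: ✓ → 31
ticket_id=76: ✗
ticket_id=77: ✓ → 34
ticket_id=78: ✓ → 16
reopens_sum = 37 + 76 + 26 + 17 + 31 + 34 + 16 = 237
—
[app_count: team IN ('app', 'sec', 'infra') OR age_days > 23]
ticket_id=70: ✓ → 1
ticket_id=71: ✓ → 1
ticket_id=72: ✓ → 1
ticket_id=73: ✓ → 1
ticket_id=74: ✓ → 1
ticket_id=75: ✓ → 1
ticket_id=76: ✗
ticket_id=77: ✓ → 1
ticket_id=78: ✓ → 1
app_count = COUNT(1, 1, 1, 1, 1, 1, 1, 1) = 8
—
[reopens_sum2: reopens <= 4 OR age_days < 23]
ticket_id=70: ✓ → 37
ticket_id=71: ✓ → 76
ticket_id=72: ✓ → 26
ticket_id=73: ✓ → 12
ticket_id=74: ✓ → 17
ticket_id=75: ✓ → 31
ticket_id=76: ✓ → 65
ticket_id=77: ✓ → 34
ticket_id=78: ✓ → 16
reopens_sum2 = 37 + 76 + 26 + 12 + 17 + 31 + 65 + 34 + 16 = 314

reopens_sum=237, app_count=8, reopens_sum2=314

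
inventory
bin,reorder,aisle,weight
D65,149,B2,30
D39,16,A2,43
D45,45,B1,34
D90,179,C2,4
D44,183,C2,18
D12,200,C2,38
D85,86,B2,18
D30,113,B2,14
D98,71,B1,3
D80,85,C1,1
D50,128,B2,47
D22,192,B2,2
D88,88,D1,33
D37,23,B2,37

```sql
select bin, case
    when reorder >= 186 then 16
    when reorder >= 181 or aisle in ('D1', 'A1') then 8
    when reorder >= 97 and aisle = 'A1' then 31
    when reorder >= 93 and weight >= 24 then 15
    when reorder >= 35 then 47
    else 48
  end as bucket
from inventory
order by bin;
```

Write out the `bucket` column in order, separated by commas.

16, 16, 47, 48, 48, 8, 47, 15, 15, 47, 47, 8, 47, 47

bin=D12: reorder >= 186 → 16
bin=D22: reorder >= 186 → 16
bin=D30: reorder >= 35 → 47
bin=D37: ELSE → 48
bin=D39: ELSE → 48
bin=D44: reorder >= 181 or aisle in ('D1', 'A1') → 8
bin=D45: reorder >= 35 → 47
bin=D50: reorder >= 93 and weight >= 24 → 15
bin=D65: reorder >= 93 and weight >= 24 → 15
bin=D80: reorder >= 35 → 47
bin=D85: reorder >= 35 → 47
bin=D88: reorder >= 181 or aisle in ('D1', 'A1') → 8
bin=D90: reorder >= 35 → 47
bin=D98: reorder >= 35 → 47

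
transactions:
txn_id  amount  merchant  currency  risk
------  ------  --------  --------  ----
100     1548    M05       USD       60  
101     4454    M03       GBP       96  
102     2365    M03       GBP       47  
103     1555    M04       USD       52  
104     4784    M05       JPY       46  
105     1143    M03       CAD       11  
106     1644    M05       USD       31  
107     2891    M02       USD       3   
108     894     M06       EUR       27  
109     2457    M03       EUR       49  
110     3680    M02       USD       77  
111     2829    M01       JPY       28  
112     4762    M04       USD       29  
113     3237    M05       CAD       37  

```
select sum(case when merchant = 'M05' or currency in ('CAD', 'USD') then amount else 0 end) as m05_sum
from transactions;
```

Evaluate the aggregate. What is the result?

25244

txn_id=100: ✓ → 1548
txn_id=101: ✗
txn_id=102: ✗
txn_id=103: ✓ → 1555
txn_id=104: ✓ → 4784
txn_id=105: ✓ → 1143
txn_id=106: ✓ → 1644
txn_id=107: ✓ → 2891
txn_id=108: ✗
txn_id=109: ✗
txn_id=110: ✓ → 3680
txn_id=111: ✗
txn_id=112: ✓ → 4762
txn_id=113: ✓ → 3237
m05_sum = 1548 + 1555 + 4784 + 1143 + 1644 + 2891 + 3680 + 4762 + 3237 = 25244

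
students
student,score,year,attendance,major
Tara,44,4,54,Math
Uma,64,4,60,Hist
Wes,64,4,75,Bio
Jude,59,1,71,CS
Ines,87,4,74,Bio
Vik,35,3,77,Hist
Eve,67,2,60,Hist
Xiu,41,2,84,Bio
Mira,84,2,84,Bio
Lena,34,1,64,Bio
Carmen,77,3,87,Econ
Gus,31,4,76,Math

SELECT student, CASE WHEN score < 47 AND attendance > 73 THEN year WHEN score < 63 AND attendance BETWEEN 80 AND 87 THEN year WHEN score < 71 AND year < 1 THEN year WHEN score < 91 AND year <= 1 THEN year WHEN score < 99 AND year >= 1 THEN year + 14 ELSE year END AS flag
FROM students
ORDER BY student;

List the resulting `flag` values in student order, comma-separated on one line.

17, 16, 4, 18, 1, 1, 16, 18, 18, 3, 18, 2

student=Carmen: score < 99 AND year >= 1 → 17
student=Eve: score < 99 AND year >= 1 → 16
student=Gus: score < 47 AND attendance > 73 → 4
student=Ines: score < 99 AND year >= 1 → 18
student=Jude: score < 91 AND year <= 1 → 1
student=Lena: score < 91 AND year <= 1 → 1
student=Mira: score < 99 AND year >= 1 → 16
student=Tara: score < 99 AND year >= 1 → 18
student=Uma: score < 99 AND year >= 1 → 18
student=Vik: score < 47 AND attendance > 73 → 3
student=Wes: score < 99 AND year >= 1 → 18
student=Xiu: score < 47 AND attendance > 73 → 2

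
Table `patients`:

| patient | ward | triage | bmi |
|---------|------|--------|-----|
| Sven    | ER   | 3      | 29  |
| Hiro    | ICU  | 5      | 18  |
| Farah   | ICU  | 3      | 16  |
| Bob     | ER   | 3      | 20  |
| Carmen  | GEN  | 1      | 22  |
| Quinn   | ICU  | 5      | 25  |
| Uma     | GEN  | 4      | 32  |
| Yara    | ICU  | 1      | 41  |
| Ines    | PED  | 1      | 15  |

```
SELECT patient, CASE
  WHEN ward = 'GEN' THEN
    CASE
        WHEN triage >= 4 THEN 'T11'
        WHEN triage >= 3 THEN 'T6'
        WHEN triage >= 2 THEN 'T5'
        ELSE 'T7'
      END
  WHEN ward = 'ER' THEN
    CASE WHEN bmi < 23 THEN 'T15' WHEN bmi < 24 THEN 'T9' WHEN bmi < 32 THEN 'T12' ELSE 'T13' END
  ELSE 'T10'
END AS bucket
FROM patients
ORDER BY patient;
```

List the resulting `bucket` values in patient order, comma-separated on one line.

T15, T7, T10, T10, T10, T10, T12, T11, T10

patient=Bob: ward='ER' → inner[bmi < 23] → T15
patient=Carmen: ward='GEN' → inner[ELSE] → T7
patient=Farah: ward='ICU' → outer ELSE → T10
patient=Hiro: ward='ICU' → outer ELSE → T10
patient=Ines: ward='PED' → outer ELSE → T10
patient=Quinn: ward='ICU' → outer ELSE → T10
patient=Sven: ward='ER' → inner[bmi < 32] → T12
patient=Uma: ward='GEN' → inner[triage >= 4] → T11
patient=Yara: ward='ICU' → outer ELSE → T10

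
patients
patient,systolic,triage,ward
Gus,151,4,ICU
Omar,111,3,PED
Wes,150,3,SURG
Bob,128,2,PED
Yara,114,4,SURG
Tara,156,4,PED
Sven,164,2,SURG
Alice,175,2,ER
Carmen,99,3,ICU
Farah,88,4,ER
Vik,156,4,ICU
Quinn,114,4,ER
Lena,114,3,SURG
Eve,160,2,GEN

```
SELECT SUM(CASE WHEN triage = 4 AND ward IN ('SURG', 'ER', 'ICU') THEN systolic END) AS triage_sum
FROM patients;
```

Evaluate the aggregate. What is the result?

patient=Gus: ✓ → 151
patient=Omar: ✗
patient=Wes: ✗
patient=Bob: ✗
patient=Yara: ✓ → 114
patient=Tara: ✗
patient=Sven: ✗
patient=Alice: ✗
patient=Carmen: ✗
patient=Farah: ✓ → 88
patient=Vik: ✓ → 156
patient=Quinn: ✓ → 114
patient=Lena: ✗
patient=Eve: ✗
triage_sum = 151 + 114 + 88 + 156 + 114 = 623

623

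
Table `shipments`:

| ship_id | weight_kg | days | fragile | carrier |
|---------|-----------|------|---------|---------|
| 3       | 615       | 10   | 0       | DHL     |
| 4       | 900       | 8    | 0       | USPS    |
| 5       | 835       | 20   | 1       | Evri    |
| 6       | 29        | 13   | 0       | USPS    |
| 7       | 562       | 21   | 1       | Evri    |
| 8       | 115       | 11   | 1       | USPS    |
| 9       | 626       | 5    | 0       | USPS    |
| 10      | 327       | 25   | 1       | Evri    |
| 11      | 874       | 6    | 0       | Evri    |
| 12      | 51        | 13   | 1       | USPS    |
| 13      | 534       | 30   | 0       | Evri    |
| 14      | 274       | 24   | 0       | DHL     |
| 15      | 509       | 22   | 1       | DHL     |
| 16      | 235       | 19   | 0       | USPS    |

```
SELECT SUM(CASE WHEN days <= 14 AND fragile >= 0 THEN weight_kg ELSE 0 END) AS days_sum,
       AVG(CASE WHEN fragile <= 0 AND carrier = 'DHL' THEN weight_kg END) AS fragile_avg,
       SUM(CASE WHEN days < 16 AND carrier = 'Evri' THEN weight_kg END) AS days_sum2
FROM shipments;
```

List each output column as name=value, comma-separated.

[days_sum: days <= 14 AND fragile >= 0]
ship_id=3: ✓ → 615
ship_id=4: ✓ → 900
ship_id=5: ✗
ship_id=6: ✓ → 29
ship_id=7: ✗
ship_id=8: ✓ → 115
ship_id=9: ✓ → 626
ship_id=10: ✗
ship_id=11: ✓ → 874
ship_id=12: ✓ → 51
ship_id=13: ✗
ship_id=14: ✗
ship_id=15: ✗
ship_id=16: ✗
days_sum = 615 + 900 + 29 + 115 + 626 + 874 + 51 = 3210
—
[fragile_avg: fragile <= 0 AND carrier = 'DHL']
ship_id=3: ✓ → 615
ship_id=4: ✗
ship_id=5: ✗
ship_id=6: ✗
ship_id=7: ✗
ship_id=8: ✗
ship_id=9: ✗
ship_id=10: ✗
ship_id=11: ✗
ship_id=12: ✗
ship_id=13: ✗
ship_id=14: ✓ → 274
ship_id=15: ✗
ship_id=16: ✗
fragile_avg = (615 + 274) / 2 = 444.5
—
[days_sum2: days < 16 AND carrier = 'Evri']
ship_id=3: ✗
ship_id=4: ✗
ship_id=5: ✗
ship_id=6: ✗
ship_id=7: ✗
ship_id=8: ✗
ship_id=9: ✗
ship_id=10: ✗
ship_id=11: ✓ → 874
ship_id=12: ✗
ship_id=13: ✗
ship_id=14: ✗
ship_id=15: ✗
ship_id=16: ✗
days_sum2 = 874

days_sum=3210, fragile_avg=444.5, days_sum2=874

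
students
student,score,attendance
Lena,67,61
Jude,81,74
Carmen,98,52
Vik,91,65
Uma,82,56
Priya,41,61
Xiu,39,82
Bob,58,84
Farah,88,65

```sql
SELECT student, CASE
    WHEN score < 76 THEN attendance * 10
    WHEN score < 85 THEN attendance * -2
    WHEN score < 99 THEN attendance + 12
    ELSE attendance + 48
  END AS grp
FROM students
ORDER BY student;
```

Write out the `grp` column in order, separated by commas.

840, 64, 77, -148, 610, 610, -112, 77, 820

student=Bob: score < 76 → 840
student=Carmen: score < 99 → 64
student=Farah: score < 99 → 77
student=Jude: score < 85 → -148
student=Lena: score < 76 → 610
student=Priya: score < 76 → 610
student=Uma: score < 85 → -112
student=Vik: score < 99 → 77
student=Xiu: score < 76 → 820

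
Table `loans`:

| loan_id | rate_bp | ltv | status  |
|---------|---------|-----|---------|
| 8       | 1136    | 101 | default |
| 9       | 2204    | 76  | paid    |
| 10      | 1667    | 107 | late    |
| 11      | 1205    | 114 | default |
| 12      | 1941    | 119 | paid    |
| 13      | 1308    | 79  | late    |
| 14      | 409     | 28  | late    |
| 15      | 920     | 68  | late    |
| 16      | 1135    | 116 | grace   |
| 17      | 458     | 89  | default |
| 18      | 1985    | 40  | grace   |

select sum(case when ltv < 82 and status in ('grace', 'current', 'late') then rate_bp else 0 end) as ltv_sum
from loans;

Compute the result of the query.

4622

loan_id=8: ✗
loan_id=9: ✗
loan_id=10: ✗
loan_id=11: ✗
loan_id=12: ✗
loan_id=13: ✓ → 1308
loan_id=14: ✓ → 409
loan_id=15: ✓ → 920
loan_id=16: ✗
loan_id=17: ✗
loan_id=18: ✓ → 1985
ltv_sum = 1308 + 409 + 920 + 1985 = 4622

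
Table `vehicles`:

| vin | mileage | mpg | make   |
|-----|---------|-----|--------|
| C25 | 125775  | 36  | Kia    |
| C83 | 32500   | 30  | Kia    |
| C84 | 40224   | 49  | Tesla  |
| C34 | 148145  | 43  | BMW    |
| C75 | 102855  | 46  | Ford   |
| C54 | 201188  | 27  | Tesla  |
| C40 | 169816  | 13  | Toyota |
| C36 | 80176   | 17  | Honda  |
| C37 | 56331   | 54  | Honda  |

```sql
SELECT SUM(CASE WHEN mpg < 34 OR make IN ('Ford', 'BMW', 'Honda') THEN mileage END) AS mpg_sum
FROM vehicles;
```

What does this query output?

791011

vin=C25: ✗
vin=C83: ✓ → 32500
vin=C84: ✗
vin=C34: ✓ → 148145
vin=C75: ✓ → 102855
vin=C54: ✓ → 201188
vin=C40: ✓ → 169816
vin=C36: ✓ → 80176
vin=C37: ✓ → 56331
mpg_sum = 32500 + 148145 + 102855 + 201188 + 169816 + 80176 + 56331 = 791011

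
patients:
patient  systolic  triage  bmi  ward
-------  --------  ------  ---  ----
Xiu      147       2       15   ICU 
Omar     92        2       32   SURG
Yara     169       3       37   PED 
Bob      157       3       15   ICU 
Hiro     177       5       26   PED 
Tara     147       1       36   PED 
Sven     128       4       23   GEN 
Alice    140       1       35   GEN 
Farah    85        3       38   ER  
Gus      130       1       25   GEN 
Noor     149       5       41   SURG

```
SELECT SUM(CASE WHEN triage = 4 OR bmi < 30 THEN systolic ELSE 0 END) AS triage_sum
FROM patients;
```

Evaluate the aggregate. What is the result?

patient=Xiu: ✓ → 147
patient=Omar: ✗
patient=Yara: ✗
patient=Bob: ✓ → 157
patient=Hiro: ✓ → 177
patient=Tara: ✗
patient=Sven: ✓ → 128
patient=Alice: ✗
patient=Farah: ✗
patient=Gus: ✓ → 130
patient=Noor: ✗
triage_sum = 147 + 157 + 177 + 128 + 130 = 739

739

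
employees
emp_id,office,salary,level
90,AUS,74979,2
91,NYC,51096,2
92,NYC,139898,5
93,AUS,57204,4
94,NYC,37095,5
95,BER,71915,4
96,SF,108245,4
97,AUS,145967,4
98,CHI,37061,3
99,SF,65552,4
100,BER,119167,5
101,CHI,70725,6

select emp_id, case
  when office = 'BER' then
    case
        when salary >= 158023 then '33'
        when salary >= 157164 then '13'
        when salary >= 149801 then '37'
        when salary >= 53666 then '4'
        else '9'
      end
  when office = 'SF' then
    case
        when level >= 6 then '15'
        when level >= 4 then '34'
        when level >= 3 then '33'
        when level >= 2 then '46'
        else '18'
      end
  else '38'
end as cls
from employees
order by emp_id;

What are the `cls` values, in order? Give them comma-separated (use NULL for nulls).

38, 38, 38, 38, 38, 4, 34, 38, 38, 34, 4, 38

emp_id=90: office='AUS' → outer ELSE → 38
emp_id=91: office='NYC' → outer ELSE → 38
emp_id=92: office='NYC' → outer ELSE → 38
emp_id=93: office='AUS' → outer ELSE → 38
emp_id=94: office='NYC' → outer ELSE → 38
emp_id=95: office='BER' → inner[salary >= 53666] → 4
emp_id=96: office='SF' → inner[level >= 4] → 34
emp_id=97: office='AUS' → outer ELSE → 38
emp_id=98: office='CHI' → outer ELSE → 38
emp_id=99: office='SF' → inner[level >= 4] → 34
emp_id=100: office='BER' → inner[salary >= 53666] → 4
emp_id=101: office='CHI' → outer ELSE → 38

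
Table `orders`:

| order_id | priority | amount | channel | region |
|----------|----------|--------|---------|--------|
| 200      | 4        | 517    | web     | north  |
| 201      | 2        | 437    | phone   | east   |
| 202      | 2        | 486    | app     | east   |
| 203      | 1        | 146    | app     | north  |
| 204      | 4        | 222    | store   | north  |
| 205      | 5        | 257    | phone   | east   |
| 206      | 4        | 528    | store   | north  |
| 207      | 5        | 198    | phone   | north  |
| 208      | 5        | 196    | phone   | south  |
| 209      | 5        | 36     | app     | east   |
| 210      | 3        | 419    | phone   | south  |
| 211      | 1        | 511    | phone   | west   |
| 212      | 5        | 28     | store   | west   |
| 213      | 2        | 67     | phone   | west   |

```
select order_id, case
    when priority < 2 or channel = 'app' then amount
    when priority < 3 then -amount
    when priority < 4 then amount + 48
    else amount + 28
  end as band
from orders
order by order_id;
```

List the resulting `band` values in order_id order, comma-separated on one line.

order_id=200: ELSE → 545
order_id=201: priority < 3 → -437
order_id=202: priority < 2 or channel = 'app' → 486
order_id=203: priority < 2 or channel = 'app' → 146
order_id=204: ELSE → 250
order_id=205: ELSE → 285
order_id=206: ELSE → 556
order_id=207: ELSE → 226
order_id=208: ELSE → 224
order_id=209: priority < 2 or channel = 'app' → 36
order_id=210: priority < 4 → 467
order_id=211: priority < 2 or channel = 'app' → 511
order_id=212: ELSE → 56
order_id=213: priority < 3 → -67

545, -437, 486, 146, 250, 285, 556, 226, 224, 36, 467, 511, 56, -67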